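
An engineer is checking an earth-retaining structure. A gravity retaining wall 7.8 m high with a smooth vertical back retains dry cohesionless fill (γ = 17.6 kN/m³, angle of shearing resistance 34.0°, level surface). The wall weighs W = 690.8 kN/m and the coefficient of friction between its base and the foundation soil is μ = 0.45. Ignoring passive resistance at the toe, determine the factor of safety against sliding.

2.05

K_a = tan²(45° − 34.0°/2) = 0.2827.
P_a = ½K_aγH² = 0.5×0.2827×17.6×7.8² = 151.4 kN/m, acting at H/3 = 2.600 m above the base.
FS_sliding = μW / P_a = 0.45×690.8 / 151.4 = 2.054.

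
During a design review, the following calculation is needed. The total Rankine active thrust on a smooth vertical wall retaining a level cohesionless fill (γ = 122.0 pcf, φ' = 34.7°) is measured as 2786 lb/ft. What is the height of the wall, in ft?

12.9 ft

K_a = 0.2745. P_a = ½ K_a γ H² ⇒ H = √(2P_a/(K_a γ)).
H = √(2×2786/(0.2745×122.0)) = 12.90 ft.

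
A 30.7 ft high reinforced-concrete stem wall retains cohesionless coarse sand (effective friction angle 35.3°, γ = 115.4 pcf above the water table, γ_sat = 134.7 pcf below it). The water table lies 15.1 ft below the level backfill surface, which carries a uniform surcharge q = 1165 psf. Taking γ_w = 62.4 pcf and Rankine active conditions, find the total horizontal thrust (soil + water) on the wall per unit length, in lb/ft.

K_a = tan²(45° − φ/2) = 0.2675.
γ' = 134.7 − 62.4 = 72.30 pcf. h₂ = H − d_w = 15.6 ft.
σ'_h: at surface K_a·q = 311.7; at WT K_a(q+γd_w) = 777.9; at base K_a(q+γd_w+γ'h₂) = 1080 psf.
P₁ = ½(311.7+777.9)×15.1 = 8226; P₂ = ½(777.9+1080)×15.6 = 14490; P_w = ½γ_w h₂² = 7593.
Total = 8226+14490+7593 = 30310 lb/ft.

30300 lb/ft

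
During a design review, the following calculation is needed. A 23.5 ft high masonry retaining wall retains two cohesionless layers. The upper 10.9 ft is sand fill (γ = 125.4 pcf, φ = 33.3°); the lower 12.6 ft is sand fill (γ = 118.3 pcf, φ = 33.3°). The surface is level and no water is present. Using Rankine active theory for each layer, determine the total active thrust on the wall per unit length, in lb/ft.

K_a1 = tan²(45°−33.3°/2) = 0.2911; K_a2 = tan²(45°−33.3°/2) = 0.2911.
Layer 1: σ at base = K_a1 γ₁ h₁ = 397.9 psf; P₁ = ½×397.9×10.9 = 2169.
Layer 2: σ_v at top = γ₁h₁ = 1367; σ_h top = K_a2×1367 = 397.9; σ_h base = K_a2×(1367+118.3×12.6) = 831.9.
P₂ = ½(397.9+831.9)×12.6 = 7748. Total P_a = 2169+7748 = 9917 lb/ft.

9920 lb/ft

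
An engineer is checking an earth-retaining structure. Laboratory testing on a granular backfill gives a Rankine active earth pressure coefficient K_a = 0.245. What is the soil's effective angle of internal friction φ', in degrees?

K_a = tan²(45° − φ/2) ⇒ 45° − φ/2 = arctan(√0.245) = 26.33°.
φ = 2(45° − 26.33°) = 37.33°.

37.3°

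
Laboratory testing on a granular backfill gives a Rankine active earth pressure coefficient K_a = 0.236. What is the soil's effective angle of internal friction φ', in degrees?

38.2°

K_a = tan²(45° − φ/2) ⇒ 45° − φ/2 = arctan(√0.236) = 25.91°.
φ = 2(45° − 25.91°) = 38.18°.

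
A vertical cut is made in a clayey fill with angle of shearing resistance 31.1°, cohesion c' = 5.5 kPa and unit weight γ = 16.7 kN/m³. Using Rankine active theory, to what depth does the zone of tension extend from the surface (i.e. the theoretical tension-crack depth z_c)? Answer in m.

K_a = tan²(45° − 31.1°/2) = 0.3188; √K_a = 0.5646.
The active pressure is zero where K_a γ z = 2c√K_a, so z_c = 2c/(γ√K_a) = 2×5.5/(16.7×0.5646) = 1.167 m.

1.17 m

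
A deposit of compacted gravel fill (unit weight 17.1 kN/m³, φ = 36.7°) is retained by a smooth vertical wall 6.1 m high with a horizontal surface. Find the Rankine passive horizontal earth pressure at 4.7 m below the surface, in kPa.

319 kPa

K_p = (1 + sin φ)/(1 − sin φ) = 3.970.
σ_h = K_p γ z = 3.970 × 17.1 × 4.7 = 319.1 kPa.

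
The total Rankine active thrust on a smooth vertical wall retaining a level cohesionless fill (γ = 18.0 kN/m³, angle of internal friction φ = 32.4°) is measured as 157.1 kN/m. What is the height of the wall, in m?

K_a = 0.3022. P_a = ½ K_a γ H² ⇒ H = √(2P_a/(K_a γ)).
H = √(2×157.1/(0.3022×18.0)) = 7.600 m.

7.60 m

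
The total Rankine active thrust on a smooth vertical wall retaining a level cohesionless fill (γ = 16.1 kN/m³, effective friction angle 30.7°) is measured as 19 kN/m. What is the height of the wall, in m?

2.70 m

K_a = 0.3240. P_a = ½ K_a γ H² ⇒ H = √(2P_a/(K_a γ)).
H = √(2×19/(0.3240×16.1)) = 2.699 m.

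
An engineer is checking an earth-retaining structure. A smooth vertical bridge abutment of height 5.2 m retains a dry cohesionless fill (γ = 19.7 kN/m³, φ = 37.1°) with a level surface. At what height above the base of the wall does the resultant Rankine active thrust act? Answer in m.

K_a = 0.2475.
The pressure distribution is triangular, so the resultant acts at H/3 above the base = 5.2/3 = 1.733 m.

1.73 m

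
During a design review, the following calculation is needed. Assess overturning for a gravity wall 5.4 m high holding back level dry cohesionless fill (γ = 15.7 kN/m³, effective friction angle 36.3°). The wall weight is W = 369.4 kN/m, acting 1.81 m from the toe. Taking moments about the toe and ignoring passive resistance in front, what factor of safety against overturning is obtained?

K_a = tan²(45° − 36.3°/2) = 0.2563.
P_a = ½K_aγH² = 0.5×0.2563×15.7×5.4² = 58.66 kN/m, acting at H/3 = 1.800 m above the base.
Overturning moment M_o = P_a × H/3 = 58.66 × 1.800 = 105.6.
Resisting moment M_r = W × 1.81 = 369.4 × 1.81 = 668.6.
FS_overturning = M_r/M_o = 668.6/105.6 = 6.332.

6.33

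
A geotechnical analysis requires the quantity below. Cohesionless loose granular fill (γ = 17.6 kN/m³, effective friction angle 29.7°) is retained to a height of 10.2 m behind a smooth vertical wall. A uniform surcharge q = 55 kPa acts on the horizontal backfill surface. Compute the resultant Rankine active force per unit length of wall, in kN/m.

K_a = tan²(45° − φ/2) = 0.3374.
Soil triangle: ½ K_a γ H² = 0.5×0.3374×17.6×10.2² = 308.9 kN/m.
Surcharge rectangle: K_a q H = 0.3374×55×10.2 = 189.3 kN/m.
Total = 308.9 + 189.3 = 498.2 kN/m.

498 kN/m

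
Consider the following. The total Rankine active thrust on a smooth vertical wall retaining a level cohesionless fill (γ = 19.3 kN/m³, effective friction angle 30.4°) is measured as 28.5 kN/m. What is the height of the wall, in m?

3.00 m

K_a = 0.3280. P_a = ½ K_a γ H² ⇒ H = √(2P_a/(K_a γ)).
H = √(2×28.5/(0.3280×19.3)) = 3.001 m.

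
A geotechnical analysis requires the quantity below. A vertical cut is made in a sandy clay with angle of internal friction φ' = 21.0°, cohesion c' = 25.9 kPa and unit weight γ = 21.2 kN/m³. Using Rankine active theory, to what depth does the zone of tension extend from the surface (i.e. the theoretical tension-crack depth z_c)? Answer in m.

3.56 m

K_a = tan²(45° − 21.0°/2) = 0.4724; √K_a = 0.6873.
The active pressure is zero where K_a γ z = 2c√K_a, so z_c = 2c/(γ√K_a) = 2×25.9/(21.2×0.6873) = 3.555 m.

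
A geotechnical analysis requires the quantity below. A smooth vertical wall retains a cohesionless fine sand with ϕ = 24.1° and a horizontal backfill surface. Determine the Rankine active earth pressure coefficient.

K_a = tan²(45° − φ/2) = tan²(32.95°) = 0.4201.

0.420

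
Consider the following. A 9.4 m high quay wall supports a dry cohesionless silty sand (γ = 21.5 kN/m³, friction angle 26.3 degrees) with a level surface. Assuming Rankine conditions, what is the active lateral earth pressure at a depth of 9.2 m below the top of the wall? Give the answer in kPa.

76.3 kPa

K_a = (1 − sin φ)/(1 + sin φ) = 0.3859.
σ_h = K_a γ z = 0.3859 × 21.5 × 9.2 = 76.34 kPa.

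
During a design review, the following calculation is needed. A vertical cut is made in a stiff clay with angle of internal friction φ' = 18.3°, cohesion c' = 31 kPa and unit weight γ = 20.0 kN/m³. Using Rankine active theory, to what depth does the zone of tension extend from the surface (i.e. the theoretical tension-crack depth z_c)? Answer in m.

4.29 m

K_a = tan²(45° − 18.3°/2) = 0.5221; √K_a = 0.7226.
The active pressure is zero where K_a γ z = 2c√K_a, so z_c = 2c/(γ√K_a) = 2×31/(20.0×0.7226) = 4.290 m.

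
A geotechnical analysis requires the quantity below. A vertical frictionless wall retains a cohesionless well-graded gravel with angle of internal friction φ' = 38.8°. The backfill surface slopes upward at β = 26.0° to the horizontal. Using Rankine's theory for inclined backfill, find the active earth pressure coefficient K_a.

K_a = cos β · (cos β − √(cos²β − cos²φ)) / (cos β + √(cos²β − cos²φ)).
cos β = 0.8988, cos φ = 0.7793, √(cos²β − cos²φ) = 0.4477.
K_a = 0.8988 × (0.8988 − 0.4477)/(0.8988 + 0.4477) = 0.3011.

0.301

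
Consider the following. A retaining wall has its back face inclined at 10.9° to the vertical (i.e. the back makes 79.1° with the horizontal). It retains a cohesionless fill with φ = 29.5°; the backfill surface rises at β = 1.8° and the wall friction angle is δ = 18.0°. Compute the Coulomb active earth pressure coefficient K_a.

K_a = sin²(α+φ) / [sin²α · sin(α−δ) · (1 + √{sin(φ+δ)sin(φ−β) / (sin(α−δ)sin(α+β))})²].
With α = 79.1°, φ = 29.5°, δ = 18.0°, β = 1.8°: K_a = 0.4007.

0.401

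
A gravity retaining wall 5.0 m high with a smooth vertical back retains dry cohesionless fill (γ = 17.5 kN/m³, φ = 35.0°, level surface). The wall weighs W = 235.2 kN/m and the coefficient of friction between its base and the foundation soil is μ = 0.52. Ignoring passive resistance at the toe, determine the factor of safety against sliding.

2.06

K_a = tan²(45° − 35.0°/2) = 0.2710.
P_a = ½K_aγH² = 0.5×0.2710×17.5×5.0² = 59.28 kN/m, acting at H/3 = 1.667 m above the base.
FS_sliding = μW / P_a = 0.52×235.2 / 59.28 = 2.063.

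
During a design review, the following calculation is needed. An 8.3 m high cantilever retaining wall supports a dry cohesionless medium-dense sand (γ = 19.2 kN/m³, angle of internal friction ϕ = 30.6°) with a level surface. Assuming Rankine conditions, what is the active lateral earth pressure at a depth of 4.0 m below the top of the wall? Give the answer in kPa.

K_a = (1 − sin φ)/(1 + sin φ) = 0.3253.
σ_h = K_a γ z = 0.3253 × 19.2 × 4.0 = 24.99 kPa.

25.0 kPa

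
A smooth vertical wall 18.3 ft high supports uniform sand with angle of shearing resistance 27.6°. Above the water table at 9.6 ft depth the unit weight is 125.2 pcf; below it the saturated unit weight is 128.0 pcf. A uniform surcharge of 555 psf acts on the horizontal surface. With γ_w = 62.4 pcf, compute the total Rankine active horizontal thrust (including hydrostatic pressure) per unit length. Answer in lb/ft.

12900 lb/ft

K_a = tan²(45° − φ/2) = 0.3668.
γ' = 128.0 − 62.4 = 65.60 pcf. h₂ = H − d_w = 8.7 ft.
σ'_h: at surface K_a·q = 203.6; at WT K_a(q+γd_w) = 644.4; at base K_a(q+γd_w+γ'h₂) = 853.7 psf.
P₁ = ½(203.6+644.4)×9.6 = 4070; P₂ = ½(644.4+853.7)×8.7 = 6517; P_w = ½γ_w h₂² = 2362.
Total = 4070+6517+2362 = 12950 lb/ft.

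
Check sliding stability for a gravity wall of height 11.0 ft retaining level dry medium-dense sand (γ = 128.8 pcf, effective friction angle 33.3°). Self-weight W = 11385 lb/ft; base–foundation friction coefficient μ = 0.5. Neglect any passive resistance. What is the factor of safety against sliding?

K_a = tan²(45° − 33.3°/2) = 0.2911.
P_a = ½K_aγH² = 0.5×0.2911×128.8×11.0² = 2269 lb/ft, acting at H/3 = 3.667 ft above the base.
FS_sliding = μW / P_a = 0.5×11385 / 2269 = 2.509.

2.51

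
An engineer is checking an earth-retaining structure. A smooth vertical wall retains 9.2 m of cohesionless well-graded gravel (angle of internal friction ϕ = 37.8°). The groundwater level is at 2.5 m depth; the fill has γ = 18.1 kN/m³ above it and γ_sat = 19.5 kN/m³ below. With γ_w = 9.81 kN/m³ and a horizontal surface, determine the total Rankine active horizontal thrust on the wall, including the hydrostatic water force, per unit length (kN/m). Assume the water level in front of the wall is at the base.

359 kN/m

K_a = tan²(45° − φ/2) = 0.2400.
γ' = 19.5 − 9.81 = 9.690 kN/m³. Depth below WT = 6.7 m.
σ'_h at WT = K_a γ d_w = 10.86 kPa; at base = 10.86 + K_a γ' × 6.7 = 26.44 kPa.
P₁ (0–2.5 m) = ½×10.86×2.5 = 13.57. P₂ (2.5–9.2 m) = ½(10.86+26.44)×6.7 = 125.0.
P_w = ½ γ_w h₂² = 0.5×9.81×6.7² = 220.2. Total = 13.57+125.0+220.2 = 358.7 kN/m.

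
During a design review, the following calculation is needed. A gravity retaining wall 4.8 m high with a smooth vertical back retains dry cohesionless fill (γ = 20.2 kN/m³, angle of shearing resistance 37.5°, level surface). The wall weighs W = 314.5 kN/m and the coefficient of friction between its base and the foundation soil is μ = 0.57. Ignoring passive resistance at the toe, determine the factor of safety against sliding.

K_a = tan²(45° − 37.5°/2) = 0.2432.
P_a = ½K_aγH² = 0.5×0.2432×20.2×4.8² = 56.59 kN/m, acting at H/3 = 1.600 m above the base.
FS_sliding = μW / P_a = 0.57×314.5 / 56.59 = 3.168.

3.17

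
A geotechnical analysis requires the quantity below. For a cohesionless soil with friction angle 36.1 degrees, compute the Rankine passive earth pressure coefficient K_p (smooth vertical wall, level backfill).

3.87

K_p = (1 + sin φ)/(1 − sin φ) = tan²(45° + 36.1°/2) = 3.869.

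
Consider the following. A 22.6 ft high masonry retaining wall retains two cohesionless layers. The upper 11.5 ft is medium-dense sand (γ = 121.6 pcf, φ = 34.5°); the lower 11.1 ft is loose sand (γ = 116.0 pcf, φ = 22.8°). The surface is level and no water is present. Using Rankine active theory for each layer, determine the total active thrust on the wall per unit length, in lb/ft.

12200 lb/ft

K_a1 = tan²(45°−34.5°/2) = 0.2768; K_a2 = tan²(45°−22.8°/2) = 0.4414.
Layer 1: σ at base = K_a1 γ₁ h₁ = 387.1 psf; P₁ = ½×387.1×11.5 = 2226.
Layer 2: σ_v at top = γ₁h₁ = 1398; σ_h top = K_a2×1398 = 617.3; σ_h base = K_a2×(1398+116.0×11.1) = 1186.
P₂ = ½(617.3+1186)×11.1 = 10010. Total P_a = 2226+10010 = 12230 lb/ft.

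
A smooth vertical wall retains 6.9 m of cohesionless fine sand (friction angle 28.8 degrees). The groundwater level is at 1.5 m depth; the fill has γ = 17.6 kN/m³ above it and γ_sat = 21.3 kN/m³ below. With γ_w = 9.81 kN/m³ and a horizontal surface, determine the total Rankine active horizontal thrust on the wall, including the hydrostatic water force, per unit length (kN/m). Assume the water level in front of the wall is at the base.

K_a = tan²(45° − φ/2) = 0.3498.
γ' = 21.3 − 9.81 = 11.49 kN/m³. Depth below WT = 5.4 m.
σ'_h at WT = K_a γ d_w = 9.233 kPa; at base = 9.233 + K_a γ' × 5.4 = 30.93 kPa.
P₁ (0–1.5 m) = ½×9.233×1.5 = 6.925. P₂ (1.5–6.9 m) = ½(9.233+30.93)×5.4 = 108.5.
P_w = ½ γ_w h₂² = 0.5×9.81×5.4² = 143.0. Total = 6.925+108.5+143.0 = 258.4 kN/m.

258 kN/m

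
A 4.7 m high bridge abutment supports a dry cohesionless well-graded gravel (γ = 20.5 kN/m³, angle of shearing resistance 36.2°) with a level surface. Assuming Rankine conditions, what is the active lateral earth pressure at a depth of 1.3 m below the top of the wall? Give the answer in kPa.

K_a = (1 − sin φ)/(1 + sin φ) = 0.2574.
σ_h = K_a γ z = 0.2574 × 20.5 × 1.3 = 6.859 kPa.

6.86 kPa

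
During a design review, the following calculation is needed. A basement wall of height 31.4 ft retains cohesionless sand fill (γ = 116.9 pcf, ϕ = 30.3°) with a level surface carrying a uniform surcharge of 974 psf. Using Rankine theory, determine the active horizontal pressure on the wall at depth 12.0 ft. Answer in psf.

783 psf

K_a = (1 − sin φ)/(1 + sin φ) = 0.3293.
σ_v = γz + q = 116.9 × 12.0 + 974 = 2377 psf.
σ_h = K_a σ_v = 0.3293 × 2377 = 782.7 psf.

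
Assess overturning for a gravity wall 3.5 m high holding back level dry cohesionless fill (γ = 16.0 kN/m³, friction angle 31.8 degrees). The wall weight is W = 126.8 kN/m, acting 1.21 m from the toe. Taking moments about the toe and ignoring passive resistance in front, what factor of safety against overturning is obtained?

4.33

K_a = tan²(45° − 31.8°/2) = 0.3098.
P_a = ½K_aγH² = 0.5×0.3098×16.0×3.5² = 30.36 kN/m, acting at H/3 = 1.167 m above the base.
Overturning moment M_o = P_a × H/3 = 30.36 × 1.167 = 35.42.
Resisting moment M_r = W × 1.21 = 126.8 × 1.21 = 153.4.
FS_overturning = M_r/M_o = 153.4/35.42 = 4.332.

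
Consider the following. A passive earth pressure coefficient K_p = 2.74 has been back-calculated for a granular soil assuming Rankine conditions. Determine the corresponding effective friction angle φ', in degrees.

K_p = (1+sin φ)/(1−sin φ) ⇒ sin φ = (K_p − 1)/(K_p + 1) = 0.4652.
φ = arcsin(0.4652) = 27.73°.

27.7°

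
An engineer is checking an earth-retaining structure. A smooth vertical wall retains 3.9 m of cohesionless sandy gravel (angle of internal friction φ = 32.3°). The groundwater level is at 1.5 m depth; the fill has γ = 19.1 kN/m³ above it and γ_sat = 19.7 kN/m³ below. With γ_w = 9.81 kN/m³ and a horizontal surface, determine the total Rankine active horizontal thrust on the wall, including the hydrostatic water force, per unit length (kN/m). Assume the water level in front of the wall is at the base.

K_a = tan²(45° − φ/2) = 0.3035.
γ' = 19.7 − 9.81 = 9.890 kN/m³. Depth below WT = 2.4 m.
σ'_h at WT = K_a γ d_w = 8.695 kPa; at base = 8.695 + K_a γ' × 2.4 = 15.90 kPa.
P₁ (0–1.5 m) = ½×8.695×1.5 = 6.521. P₂ (1.5–3.9 m) = ½(8.695+15.90)×2.4 = 29.51.
P_w = ½ γ_w h₂² = 0.5×9.81×2.4² = 28.25. Total = 6.521+29.51+28.25 = 64.29 kN/m.

64.3 kN/m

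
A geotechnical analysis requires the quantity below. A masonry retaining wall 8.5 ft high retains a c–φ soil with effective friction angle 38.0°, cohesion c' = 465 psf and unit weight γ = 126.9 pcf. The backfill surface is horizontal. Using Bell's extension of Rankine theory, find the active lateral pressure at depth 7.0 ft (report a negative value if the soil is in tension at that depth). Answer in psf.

-242 psf

K_a = (1 − sin φ)/(1 + sin φ) = 0.2379.
σ_a = K_a γ z − 2c√K_a = 0.2379×126.9×7.0 − 2×465×0.4877 = -242.3 psf.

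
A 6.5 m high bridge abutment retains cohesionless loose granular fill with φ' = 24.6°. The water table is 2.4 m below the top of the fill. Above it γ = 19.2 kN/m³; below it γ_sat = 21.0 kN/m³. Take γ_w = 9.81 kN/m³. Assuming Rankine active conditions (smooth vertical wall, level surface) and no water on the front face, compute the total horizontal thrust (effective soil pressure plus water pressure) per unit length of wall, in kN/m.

222 kN/m

K_a = tan²(45° − φ/2) = 0.4121.
γ' = 21.0 − 9.81 = 11.19 kN/m³. Depth below WT = 4.1 m.
σ'_h at WT = K_a γ d_w = 18.99 kPa; at base = 18.99 + K_a γ' × 4.1 = 37.90 kPa.
P₁ (0–2.4 m) = ½×18.99×2.4 = 22.79. P₂ (2.4–6.5 m) = ½(18.99+37.90)×4.1 = 116.6.
P_w = ½ γ_w h₂² = 0.5×9.81×4.1² = 82.45. Total = 22.79+116.6+82.45 = 221.9 kN/m.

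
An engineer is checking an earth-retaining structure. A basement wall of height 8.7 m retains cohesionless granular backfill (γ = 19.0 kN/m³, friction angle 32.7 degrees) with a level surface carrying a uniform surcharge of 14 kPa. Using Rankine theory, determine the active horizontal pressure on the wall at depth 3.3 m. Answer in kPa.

22.9 kPa

K_a = (1 − sin φ)/(1 + sin φ) = 0.2985.
σ_v = γz + q = 19.0 × 3.3 + 14 = 76.70 kPa.
σ_h = K_a σ_v = 0.2985 × 76.70 = 22.89 kPa.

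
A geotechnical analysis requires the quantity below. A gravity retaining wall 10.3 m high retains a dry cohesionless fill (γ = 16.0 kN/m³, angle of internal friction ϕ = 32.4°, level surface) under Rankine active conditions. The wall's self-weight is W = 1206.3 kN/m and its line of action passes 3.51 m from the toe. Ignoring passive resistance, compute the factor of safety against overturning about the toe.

4.81

K_a = tan²(45° − 32.4°/2) = 0.3022.
P_a = ½K_aγH² = 0.5×0.3022×16.0×10.3² = 256.5 kN/m, acting at H/3 = 3.433 m above the base.
Overturning moment M_o = P_a × H/3 = 256.5 × 3.433 = 880.7.
Resisting moment M_r = W × 3.51 = 1206.3 × 3.51 = 4234.
FS_overturning = M_r/M_o = 4234/880.7 = 4.808.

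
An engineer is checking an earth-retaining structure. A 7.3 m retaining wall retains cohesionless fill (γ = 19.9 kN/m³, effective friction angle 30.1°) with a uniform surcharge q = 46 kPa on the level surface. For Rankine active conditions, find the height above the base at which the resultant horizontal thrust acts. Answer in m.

K_a = 0.3320.
Triangular part P₁ = ½K_aγH² = 176.0 at H/3 = 2.433 m; rectangular part P₂ = K_a q H = 111.5 at H/2 = 3.650 m.
ȳ = (P₁·2.433 + P₂·3.650)/(P₁+P₂) = 2.905 m.

2.91 m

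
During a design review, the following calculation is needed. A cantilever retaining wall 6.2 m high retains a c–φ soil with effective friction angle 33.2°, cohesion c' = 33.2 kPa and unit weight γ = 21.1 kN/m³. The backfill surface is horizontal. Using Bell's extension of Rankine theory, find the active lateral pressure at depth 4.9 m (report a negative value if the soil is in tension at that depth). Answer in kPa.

K_a = (1 − sin φ)/(1 + sin φ) = 0.2924.
σ_a = K_a γ z − 2c√K_a = 0.2924×21.1×4.9 − 2×33.2×0.5407 = -5.676 kPa.

-5.68 kPa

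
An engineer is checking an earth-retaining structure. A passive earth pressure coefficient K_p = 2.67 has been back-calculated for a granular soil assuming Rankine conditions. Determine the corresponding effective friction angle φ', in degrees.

27.1°

K_p = (1+sin φ)/(1−sin φ) ⇒ sin φ = (K_p − 1)/(K_p + 1) = 0.4550.
φ = arcsin(0.4550) = 27.07°.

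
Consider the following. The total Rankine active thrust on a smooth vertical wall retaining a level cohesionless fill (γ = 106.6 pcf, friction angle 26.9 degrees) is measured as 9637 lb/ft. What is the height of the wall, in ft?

21.9 ft

K_a = 0.3770. P_a = ½ K_a γ H² ⇒ H = √(2P_a/(K_a γ)).
H = √(2×9637/(0.3770×106.6)) = 21.90 ft.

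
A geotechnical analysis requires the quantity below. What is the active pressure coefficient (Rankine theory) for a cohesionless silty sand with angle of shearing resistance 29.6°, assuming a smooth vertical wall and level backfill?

0.339

K_a = (1 − sin φ)/(1 + sin φ) = (1 − sin 29.6°)/(1 + sin 29.6°) = 0.3387.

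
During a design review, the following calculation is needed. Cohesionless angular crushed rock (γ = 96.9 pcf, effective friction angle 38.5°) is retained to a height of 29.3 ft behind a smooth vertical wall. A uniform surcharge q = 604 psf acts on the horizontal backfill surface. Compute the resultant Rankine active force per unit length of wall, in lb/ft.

13800 lb/ft

K_a = tan²(45° − φ/2) = 0.2327.
Soil triangle: ½ K_a γ H² = 0.5×0.2327×96.9×29.3² = 9677 lb/ft.
Surcharge rectangle: K_a q H = 0.2327×604×29.3 = 4117 lb/ft.
Total = 9677 + 4117 = 13790 lb/ft.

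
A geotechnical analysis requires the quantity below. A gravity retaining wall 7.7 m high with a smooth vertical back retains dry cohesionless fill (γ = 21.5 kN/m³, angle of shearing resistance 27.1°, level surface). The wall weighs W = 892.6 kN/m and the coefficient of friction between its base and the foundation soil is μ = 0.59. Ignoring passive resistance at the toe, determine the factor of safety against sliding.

K_a = tan²(45° − 27.1°/2) = 0.3741.
P_a = ½K_aγH² = 0.5×0.3741×21.5×7.7² = 238.4 kN/m, acting at H/3 = 2.567 m above the base.
FS_sliding = μW / P_a = 0.59×892.6 / 238.4 = 2.209.

2.21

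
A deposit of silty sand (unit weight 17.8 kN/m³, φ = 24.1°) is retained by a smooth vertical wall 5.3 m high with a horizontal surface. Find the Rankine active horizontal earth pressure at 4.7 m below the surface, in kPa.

35.1 kPa

K_a = (1 − sin φ)/(1 + sin φ) = 0.4201.
σ_h = K_a γ z = 0.4201 × 17.8 × 4.7 = 35.15 kPa.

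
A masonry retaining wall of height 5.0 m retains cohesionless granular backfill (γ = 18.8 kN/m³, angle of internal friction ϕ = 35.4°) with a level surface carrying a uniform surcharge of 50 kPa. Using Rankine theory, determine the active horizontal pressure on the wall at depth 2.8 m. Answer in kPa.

27.3 kPa

K_a = (1 − sin φ)/(1 + sin φ) = 0.2664.
σ_v = γz + q = 18.8 × 2.8 + 50 = 102.6 kPa.
σ_h = K_a σ_v = 0.2664 × 102.6 = 27.34 kPa.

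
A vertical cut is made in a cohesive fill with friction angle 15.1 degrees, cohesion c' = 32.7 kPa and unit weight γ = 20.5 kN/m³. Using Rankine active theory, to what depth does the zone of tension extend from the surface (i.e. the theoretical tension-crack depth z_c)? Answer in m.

4.17 m

K_a = tan²(45° − 15.1°/2) = 0.5867; √K_a = 0.7659.
The active pressure is zero where K_a γ z = 2c√K_a, so z_c = 2c/(γ√K_a) = 2×32.7/(20.5×0.7659) = 4.165 m.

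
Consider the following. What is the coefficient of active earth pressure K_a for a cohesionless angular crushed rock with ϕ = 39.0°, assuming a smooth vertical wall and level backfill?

K_a = (1 − sin φ)/(1 + sin φ) = (1 − sin 39.0°)/(1 + sin 39.0°) = 0.2275.

0.228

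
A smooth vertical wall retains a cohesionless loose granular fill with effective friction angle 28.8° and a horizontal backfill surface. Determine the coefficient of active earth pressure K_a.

K_a = tan²(45° − φ/2) = tan²(30.60°) = 0.3498.

0.350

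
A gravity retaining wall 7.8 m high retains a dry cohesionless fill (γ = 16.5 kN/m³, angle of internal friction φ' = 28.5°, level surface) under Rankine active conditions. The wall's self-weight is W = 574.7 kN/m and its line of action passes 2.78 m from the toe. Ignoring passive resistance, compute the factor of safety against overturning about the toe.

K_a = tan²(45° − 28.5°/2) = 0.3540.
P_a = ½K_aγH² = 0.5×0.3540×16.5×7.8² = 177.7 kN/m, acting at H/3 = 2.600 m above the base.
Overturning moment M_o = P_a × H/3 = 177.7 × 2.600 = 461.9.
Resisting moment M_r = W × 2.78 = 574.7 × 2.78 = 1598.
FS_overturning = M_r/M_o = 1598/461.9 = 3.459.

3.46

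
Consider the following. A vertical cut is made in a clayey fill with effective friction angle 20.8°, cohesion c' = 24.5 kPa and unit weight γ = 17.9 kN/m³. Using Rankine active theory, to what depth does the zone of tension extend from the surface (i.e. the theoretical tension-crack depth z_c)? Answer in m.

3.97 m

K_a = tan²(45° − 20.8°/2) = 0.4759; √K_a = 0.6899.
The active pressure is zero where K_a γ z = 2c√K_a, so z_c = 2c/(γ√K_a) = 2×24.5/(17.9×0.6899) = 3.968 m.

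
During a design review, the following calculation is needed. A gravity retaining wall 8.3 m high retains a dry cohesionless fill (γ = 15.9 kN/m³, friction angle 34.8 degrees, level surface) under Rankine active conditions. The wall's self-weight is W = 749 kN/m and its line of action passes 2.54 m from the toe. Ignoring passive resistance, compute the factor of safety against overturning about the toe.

4.59

K_a = tan²(45° − 34.8°/2) = 0.2733.
P_a = ½K_aγH² = 0.5×0.2733×15.9×8.3² = 149.7 kN/m, acting at H/3 = 2.767 m above the base.
Overturning moment M_o = P_a × H/3 = 149.7 × 2.767 = 414.1.
Resisting moment M_r = W × 2.54 = 749 × 2.54 = 1902.
FS_overturning = M_r/M_o = 1902/414.1 = 4.594.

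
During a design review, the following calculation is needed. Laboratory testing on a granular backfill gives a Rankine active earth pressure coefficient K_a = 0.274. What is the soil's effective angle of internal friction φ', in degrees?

K_a = tan²(45° − φ/2) ⇒ 45° − φ/2 = arctan(√0.274) = 27.63°.
φ = 2(45° − 27.63°) = 34.74°.

34.7°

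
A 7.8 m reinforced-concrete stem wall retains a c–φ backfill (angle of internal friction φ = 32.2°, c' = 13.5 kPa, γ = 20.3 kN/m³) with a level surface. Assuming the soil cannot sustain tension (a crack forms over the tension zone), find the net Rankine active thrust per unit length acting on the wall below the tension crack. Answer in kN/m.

89.9 kN/m

K_a = 0.3047; √K_a = 0.5520.
Tension-crack depth z_c = 2c/(γ√K_a) = 2×13.5/(20.3×0.5520) = 2.409 m.
σ_a at base = K_a γ H − 2c√K_a = 0.3047×20.3×7.8 − 2×13.5×0.5520 = 33.35 kPa.
P_a = ½ × 33.35 × (H − z_c) = 0.5×33.35×5.391 = 89.88 kN/m.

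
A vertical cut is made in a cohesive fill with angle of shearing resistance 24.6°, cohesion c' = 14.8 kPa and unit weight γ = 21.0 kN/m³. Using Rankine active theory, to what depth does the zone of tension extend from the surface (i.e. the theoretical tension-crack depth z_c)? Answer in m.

K_a = tan²(45° − 24.6°/2) = 0.4121; √K_a = 0.6420.
The active pressure is zero where K_a γ z = 2c√K_a, so z_c = 2c/(γ√K_a) = 2×14.8/(21.0×0.6420) = 2.196 m.

2.20 m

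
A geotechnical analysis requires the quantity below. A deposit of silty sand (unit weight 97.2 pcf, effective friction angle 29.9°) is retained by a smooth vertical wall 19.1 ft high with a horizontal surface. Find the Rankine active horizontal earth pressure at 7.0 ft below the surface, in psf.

228 psf

K_a = (1 − sin φ)/(1 + sin φ) = 0.3347.
σ_h = K_a γ z = 0.3347 × 97.2 × 7.0 = 227.7 psf.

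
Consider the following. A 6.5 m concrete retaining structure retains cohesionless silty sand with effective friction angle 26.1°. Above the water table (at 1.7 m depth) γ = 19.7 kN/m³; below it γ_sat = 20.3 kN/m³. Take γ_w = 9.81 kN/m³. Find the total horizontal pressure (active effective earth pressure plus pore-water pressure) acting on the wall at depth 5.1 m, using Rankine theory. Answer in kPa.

60.3 kPa

K_a = (1 − sin φ)/(1 + sin φ) = 0.3889.
γ' = 20.3 − 9.81 = 10.49 kN/m³.
Effective vertical stress at 5.1 m: σ'_v = 19.7×1.7 + 10.49×3.40 = 69.16 kPa.
σ'_h = K_a σ'_v = 0.3889 × 69.16 = 26.90 kPa; u = γ_w × 3.40 = 33.35 kPa.
Total σ_h = 26.90 + 33.35 = 60.25 kPa.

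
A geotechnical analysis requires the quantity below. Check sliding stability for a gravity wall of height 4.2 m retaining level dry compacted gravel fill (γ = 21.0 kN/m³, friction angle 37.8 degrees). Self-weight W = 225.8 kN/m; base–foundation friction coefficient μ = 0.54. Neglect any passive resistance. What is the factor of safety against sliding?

K_a = tan²(45° − 37.8°/2) = 0.2400.
P_a = ½K_aγH² = 0.5×0.2400×21.0×4.2² = 44.45 kN/m, acting at H/3 = 1.400 m above the base.
FS_sliding = μW / P_a = 0.54×225.8 / 44.45 = 2.743.

2.74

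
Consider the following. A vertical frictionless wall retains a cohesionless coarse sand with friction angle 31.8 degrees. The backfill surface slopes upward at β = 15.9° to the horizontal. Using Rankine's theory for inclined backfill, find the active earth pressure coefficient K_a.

K_a = cos β · (cos β − √(cos²β − cos²φ)) / (cos β + √(cos²β − cos²φ)).
cos β = 0.9617, cos φ = 0.8499, √(cos²β − cos²φ) = 0.4501.
K_a = 0.9617 × (0.9617 − 0.4501)/(0.9617 + 0.4501) = 0.3485.

0.348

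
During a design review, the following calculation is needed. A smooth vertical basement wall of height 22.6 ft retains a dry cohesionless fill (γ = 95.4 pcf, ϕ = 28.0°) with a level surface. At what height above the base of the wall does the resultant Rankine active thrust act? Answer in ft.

7.53 ft

K_a = 0.3610.
The pressure distribution is triangular, so the resultant acts at H/3 above the base = 22.6/3 = 7.533 ft.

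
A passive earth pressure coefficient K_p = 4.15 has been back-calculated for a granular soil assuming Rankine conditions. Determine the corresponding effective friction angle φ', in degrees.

K_p = (1+sin φ)/(1−sin φ) ⇒ sin φ = (K_p − 1)/(K_p + 1) = 0.6117.
φ = arcsin(0.6117) = 37.71°.

37.7°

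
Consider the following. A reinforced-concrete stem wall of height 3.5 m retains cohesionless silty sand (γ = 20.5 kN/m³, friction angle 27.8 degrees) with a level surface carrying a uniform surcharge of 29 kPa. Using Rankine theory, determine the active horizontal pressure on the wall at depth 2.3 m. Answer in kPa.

K_a = (1 − sin φ)/(1 + sin φ) = 0.3639.
σ_v = γz + q = 20.5 × 2.3 + 29 = 76.15 kPa.
σ_h = K_a σ_v = 0.3639 × 76.15 = 27.71 kPa.

27.7 kPa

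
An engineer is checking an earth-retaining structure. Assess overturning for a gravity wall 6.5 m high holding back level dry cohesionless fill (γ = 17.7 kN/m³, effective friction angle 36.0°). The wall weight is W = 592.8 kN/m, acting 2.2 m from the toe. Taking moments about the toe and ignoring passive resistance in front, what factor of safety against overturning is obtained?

6.20

K_a = tan²(45° − 36.0°/2) = 0.2596.
P_a = ½K_aγH² = 0.5×0.2596×17.7×6.5² = 97.07 kN/m, acting at H/3 = 2.167 m above the base.
Overturning moment M_o = P_a × H/3 = 97.07 × 2.167 = 210.3.
Resisting moment M_r = W × 2.2 = 592.8 × 2.2 = 1304.
FS_overturning = M_r/M_o = 1304/210.3 = 6.201.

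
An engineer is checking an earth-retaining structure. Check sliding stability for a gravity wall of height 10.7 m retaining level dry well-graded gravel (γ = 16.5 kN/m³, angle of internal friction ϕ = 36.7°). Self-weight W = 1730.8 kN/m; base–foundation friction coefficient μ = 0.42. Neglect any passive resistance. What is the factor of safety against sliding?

3.06

K_a = tan²(45° − 36.7°/2) = 0.2519.
P_a = ½K_aγH² = 0.5×0.2519×16.5×10.7² = 237.9 kN/m, acting at H/3 = 3.567 m above the base.
FS_sliding = μW / P_a = 0.42×1730.8 / 237.9 = 3.056.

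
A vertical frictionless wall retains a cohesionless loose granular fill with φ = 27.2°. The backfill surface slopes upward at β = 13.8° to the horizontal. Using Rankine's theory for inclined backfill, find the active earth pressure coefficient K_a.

K_a = cos β · (cos β − √(cos²β − cos²φ)) / (cos β + √(cos²β − cos²φ)).
cos β = 0.9711, cos φ = 0.8894, √(cos²β − cos²φ) = 0.3899.
K_a = 0.9711 × (0.9711 − 0.3899)/(0.9711 + 0.3899) = 0.4147.

0.415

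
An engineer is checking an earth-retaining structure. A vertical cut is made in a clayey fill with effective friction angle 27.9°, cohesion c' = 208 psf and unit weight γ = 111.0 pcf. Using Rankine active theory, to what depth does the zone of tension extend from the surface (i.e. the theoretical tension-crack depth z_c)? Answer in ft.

K_a = tan²(45° − 27.9°/2) = 0.3625; √K_a = 0.6020.
The active pressure is zero where K_a γ z = 2c√K_a, so z_c = 2c/(γ√K_a) = 2×208/(111.0×0.6020) = 6.225 ft.

6.22 ft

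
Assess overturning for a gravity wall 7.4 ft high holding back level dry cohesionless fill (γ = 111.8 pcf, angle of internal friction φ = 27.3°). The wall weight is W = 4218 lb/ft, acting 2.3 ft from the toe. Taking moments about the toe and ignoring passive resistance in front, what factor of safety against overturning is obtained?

K_a = tan²(45° − 27.3°/2) = 0.3711.
P_a = ½K_aγH² = 0.5×0.3711×111.8×7.4² = 1136 lb/ft, acting at H/3 = 2.467 ft above the base.
Overturning moment M_o = P_a × H/3 = 1136 × 2.467 = 2802.
Resisting moment M_r = W × 2.3 = 4218 × 2.3 = 9701.
FS_overturning = M_r/M_o = 9701/2802 = 3.462.

3.46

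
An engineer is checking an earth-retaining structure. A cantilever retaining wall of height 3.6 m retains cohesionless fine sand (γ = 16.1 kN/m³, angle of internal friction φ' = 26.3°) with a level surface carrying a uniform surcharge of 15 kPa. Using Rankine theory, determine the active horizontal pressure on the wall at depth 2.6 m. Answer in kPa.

K_a = (1 − sin φ)/(1 + sin φ) = 0.3859.
σ_v = γz + q = 16.1 × 2.6 + 15 = 56.86 kPa.
σ_h = K_a σ_v = 0.3859 × 56.86 = 21.94 kPa.

21.9 kPa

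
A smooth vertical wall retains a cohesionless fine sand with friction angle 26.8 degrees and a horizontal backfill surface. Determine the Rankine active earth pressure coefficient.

0.378

K_a = tan²(45° − φ/2) = tan²(31.60°) = 0.3785.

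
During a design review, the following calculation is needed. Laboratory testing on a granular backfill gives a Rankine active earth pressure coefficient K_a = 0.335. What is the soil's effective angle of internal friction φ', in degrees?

29.9°

K_a = tan²(45° − φ/2) ⇒ 45° − φ/2 = arctan(√0.335) = 30.06°.
φ = 2(45° − 30.06°) = 29.88°.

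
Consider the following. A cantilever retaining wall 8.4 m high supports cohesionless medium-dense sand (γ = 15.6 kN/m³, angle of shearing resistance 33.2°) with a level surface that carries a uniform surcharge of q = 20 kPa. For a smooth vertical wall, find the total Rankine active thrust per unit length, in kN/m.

K_a = tan²(45° − φ/2) = 0.2924.
Soil triangle: ½ K_a γ H² = 0.5×0.2924×15.6×8.4² = 160.9 kN/m.
Surcharge rectangle: K_a q H = 0.2924×20×8.4 = 49.12 kN/m.
Total = 160.9 + 49.12 = 210.0 kN/m.

210 kN/m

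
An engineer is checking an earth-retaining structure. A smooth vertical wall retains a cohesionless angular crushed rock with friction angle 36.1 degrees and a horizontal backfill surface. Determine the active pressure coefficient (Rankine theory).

K_a = (1 − sin φ)/(1 + sin φ) = (1 − sin 36.1°)/(1 + sin 36.1°) = 0.2585.

0.258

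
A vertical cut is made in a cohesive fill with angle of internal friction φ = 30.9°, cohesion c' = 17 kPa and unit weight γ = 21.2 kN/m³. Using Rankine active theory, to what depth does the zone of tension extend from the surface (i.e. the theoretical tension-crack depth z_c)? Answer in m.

K_a = tan²(45° − 30.9°/2) = 0.3214; √K_a = 0.5669.
The active pressure is zero where K_a γ z = 2c√K_a, so z_c = 2c/(γ√K_a) = 2×17/(21.2×0.5669) = 2.829 m.

2.83 m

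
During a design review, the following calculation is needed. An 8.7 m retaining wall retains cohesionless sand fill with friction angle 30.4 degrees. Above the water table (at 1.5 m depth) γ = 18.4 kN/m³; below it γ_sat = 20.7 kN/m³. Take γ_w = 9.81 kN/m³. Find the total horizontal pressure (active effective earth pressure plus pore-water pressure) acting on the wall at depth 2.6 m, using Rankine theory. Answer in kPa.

K_a = (1 − sin φ)/(1 + sin φ) = 0.3280.
γ' = 20.7 − 9.81 = 10.89 kN/m³.
Effective vertical stress at 2.6 m: σ'_v = 18.4×1.5 + 10.89×1.10 = 39.58 kPa.
σ'_h = K_a σ'_v = 0.3280 × 39.58 = 12.98 kPa; u = γ_w × 1.10 = 10.79 kPa.
Total σ_h = 12.98 + 10.79 = 23.77 kPa.

23.8 kPa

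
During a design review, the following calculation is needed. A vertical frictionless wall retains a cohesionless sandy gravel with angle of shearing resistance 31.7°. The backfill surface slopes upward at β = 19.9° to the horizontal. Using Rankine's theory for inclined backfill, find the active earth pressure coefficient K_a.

K_a = cos β · (cos β − √(cos²β − cos²φ)) / (cos β + √(cos²β − cos²φ)).
cos β = 0.9403, cos φ = 0.8508, √(cos²β − cos²φ) = 0.4003.
K_a = 0.9403 × (0.9403 − 0.4003)/(0.9403 + 0.4003) = 0.3787.

0.379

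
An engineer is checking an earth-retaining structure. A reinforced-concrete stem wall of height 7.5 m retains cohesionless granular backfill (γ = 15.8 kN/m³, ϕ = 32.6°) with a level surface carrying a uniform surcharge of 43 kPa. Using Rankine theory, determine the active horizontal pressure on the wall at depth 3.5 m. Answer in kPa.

29.5 kPa

K_a = (1 − sin φ)/(1 + sin φ) = 0.2997.
σ_v = γz + q = 15.8 × 3.5 + 43 = 98.30 kPa.
σ_h = K_a σ_v = 0.2997 × 98.30 = 29.46 kPa.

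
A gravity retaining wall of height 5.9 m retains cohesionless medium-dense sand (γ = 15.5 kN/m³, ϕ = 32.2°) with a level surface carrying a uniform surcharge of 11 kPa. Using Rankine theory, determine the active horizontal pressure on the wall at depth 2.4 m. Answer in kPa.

K_a = (1 − sin φ)/(1 + sin φ) = 0.3047.
σ_v = γz + q = 15.5 × 2.4 + 11 = 48.20 kPa.
σ_h = K_a σ_v = 0.3047 × 48.20 = 14.69 kPa.

14.7 kPa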